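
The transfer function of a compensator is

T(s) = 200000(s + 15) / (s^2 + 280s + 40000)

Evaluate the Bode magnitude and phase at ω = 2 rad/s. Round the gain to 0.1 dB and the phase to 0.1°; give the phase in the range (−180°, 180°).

37.6 dB, 6.8°

At s = jω = j2:
zero (s+15): 15 + j2 → |·| = √(15²+2²) = √229 ≈ 15.133, ∠ = arctan(2/15) ≈ 7.59°
quadratic: (j2)² + 280·j2 + 40000 = 39996 + j560 → |·| ≈ 40000, ∠ ≈ 0.80°
|T| = 200000 · 15.133 / 40000 ≈ 75.665
Gain = 20 log₁₀(75.665) ≈ 37.58 dB
∠T = 7.59° − 0.80° = 6.79°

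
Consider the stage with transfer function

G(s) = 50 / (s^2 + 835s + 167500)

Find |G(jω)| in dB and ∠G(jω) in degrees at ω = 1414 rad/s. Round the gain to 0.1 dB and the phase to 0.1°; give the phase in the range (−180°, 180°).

Substitute s = j1414:
Numerator: 50 = 50 + j0
Denominator: (j1414)^2 + 835(j1414) + 167500 = -1831896 + j1180690
|N| = √(50² + 0²) ≈ 50, ∠N ≈ 0.00°
|D| = √(1831896² + 1180690²) ≈ 2.1794e+06, ∠D ≈ 147.20°
|G| = 50 / 2.1794e+06 ≈ 2.2942e-05
Gain = 20 log₁₀(2.2942e-05) ≈ -92.79 dB
∠G = 0.00° − 147.20° = -147.20°

-92.8 dB, -147.2°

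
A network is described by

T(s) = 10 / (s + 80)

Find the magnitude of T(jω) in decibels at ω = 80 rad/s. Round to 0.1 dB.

-21.1 dB

At s = jω = j80:
pole (s+80): 80 + j80 → |·| = √(80²+80²) = √12800 ≈ 113.14, ∠ = arctan(80/80) ≈ 45.00°
|T| = 10 / 113.14 ≈ 0.088386
Gain = 20 log₁₀(0.088386) ≈ -21.07 dB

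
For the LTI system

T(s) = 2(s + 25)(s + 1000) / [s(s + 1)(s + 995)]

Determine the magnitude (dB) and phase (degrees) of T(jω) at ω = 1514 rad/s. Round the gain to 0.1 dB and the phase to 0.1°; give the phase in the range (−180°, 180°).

-57.6 dB, -91.0°

At s = jω = j1514:
zero (s+25): 25 + j1514 → |·| = √(25²+1514²) = √2292821 ≈ 1514.2, ∠ = arctan(1514/25) ≈ 89.05°
zero (s+1000): 1000 + j1514 → |·| = √(1000²+1514²) = √3292196 ≈ 1814.4, ∠ = arctan(1514/1000) ≈ 56.56°
pole (s+1): 1 + j1514 → |·| = √(1²+1514²) = √2292197 ≈ 1514, ∠ = arctan(1514/1) ≈ 89.96°
pole (s+995): 995 + j1514 → |·| = √(995²+1514²) = √3282221 ≈ 1811.7, ∠ = arctan(1514/995) ≈ 56.69°
pole at origin: |s| = 1514, ∠ = 90.00° (in denominator)
|T| = 2 · 2.7474e+06 / 4.1528e+09 ≈ 0.0013232
Gain = 20 log₁₀(0.0013232) ≈ -57.57 dB
∠T = 145.61° − 236.65° = -91.04°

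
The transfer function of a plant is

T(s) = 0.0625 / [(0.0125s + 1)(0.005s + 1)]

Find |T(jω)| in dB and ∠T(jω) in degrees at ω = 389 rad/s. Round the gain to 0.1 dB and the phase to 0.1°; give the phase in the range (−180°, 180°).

-44.8 dB, -141.2°

At ω = 389 rad/s:
pole (1 + j389·0.0125) = 1 + j4.8625 → |·| ≈ 4.9643, ∠ ≈ 78.38°
pole (1 + j389·0.005) = 1 + j1.945 → |·| ≈ 2.187, ∠ ≈ 62.79°
|T| = 0.0625 · 1 / (4.9643 · 2.187) ≈ 0.0057567
Gain = 20 log₁₀(0.0057567) ≈ -44.80 dB
∠T = (0°) − (78.38° + 62.79°) = -141.17°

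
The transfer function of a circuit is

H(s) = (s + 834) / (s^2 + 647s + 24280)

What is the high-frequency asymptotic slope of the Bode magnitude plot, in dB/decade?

Each pole contributes −20 dB/decade at high frequency; each zero contributes +20 dB/decade.
Net: 1 zero(s) − 2 pole(s) → -20 dB/decade.

-20 dB/decade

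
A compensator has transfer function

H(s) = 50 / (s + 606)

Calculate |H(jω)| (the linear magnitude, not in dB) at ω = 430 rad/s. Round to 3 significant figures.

0.0673

Substitute s = j430:
Numerator: 50 = 50 + j0
Denominator: (j430) + 606 = 606 + j430
|N| = √(50² + 0²) ≈ 50, ∠N ≈ 0.00°
|D| = √(606² + 430²) ≈ 743.06, ∠D ≈ 35.36°
|H| = 50 / 743.06 ≈ 0.067289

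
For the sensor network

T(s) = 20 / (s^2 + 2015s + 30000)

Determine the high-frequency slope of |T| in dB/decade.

-40 dB/decade

Each pole contributes −20 dB/decade at high frequency; each zero contributes +20 dB/decade.
Net: 0 zero(s) − 2 pole(s) → -40 dB/decade.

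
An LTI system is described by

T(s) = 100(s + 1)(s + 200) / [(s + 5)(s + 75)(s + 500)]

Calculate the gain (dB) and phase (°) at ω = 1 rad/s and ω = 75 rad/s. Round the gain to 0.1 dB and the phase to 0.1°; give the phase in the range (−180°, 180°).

ω = 1: -16.6 dB, 33.1°; ω = 75: -8.0 dB, -29.9°

At s = jω = j1:
zero (s+1): 1 + j1 → |·| = √(1²+1²) = √2 ≈ 1.4142, ∠ = arctan(1/1) ≈ 45.00°
zero (s+200): 200 + j1 → |·| = √(200²+1²) = √40001 ≈ 200, ∠ = arctan(1/200) ≈ 0.29°
pole (s+5): 5 + j1 → |·| = √(5²+1²) = √26 ≈ 5.099, ∠ = arctan(1/5) ≈ 11.31°
pole (s+75): 75 + j1 → |·| = √(75²+1²) = √5626 ≈ 75.007, ∠ = arctan(1/75) ≈ 0.76°
pole (s+500): 500 + j1 → |·| = √(500²+1²) = √250001 ≈ 500, ∠ = arctan(1/500) ≈ 0.11°
|T| = 100 · 282.84 / 1.9123e+05 ≈ 0.14791
Gain = 20 log₁₀(0.14791) ≈ -16.60 dB
∠T = 45.29° − 12.18° = 33.11°

At s = jω = j75:
zero (s+1): 1 + j75 → |·| = √(1²+75²) = √5626 ≈ 75.007, ∠ = arctan(75/1) ≈ 89.24°
zero (s+200): 200 + j75 → |·| = √(200²+75²) = √45625 ≈ 213.6, ∠ = arctan(75/200) ≈ 20.56°
pole (s+5): 5 + j75 → |·| = √(5²+75²) = √5650 ≈ 75.166, ∠ = arctan(75/5) ≈ 86.19°
pole (s+75): 75 + j75 → |·| = √(75²+75²) = √11250 ≈ 106.07, ∠ = arctan(75/75) ≈ 45.00°
pole (s+500): 500 + j75 → |·| = √(500²+75²) = √255625 ≈ 505.59, ∠ = arctan(75/500) ≈ 8.53°
|T| = 100 · 16021 / 4.031e+06 ≈ 0.39744
Gain = 20 log₁₀(0.39744) ≈ -8.01 dB
∠T = 109.80° − 139.72° = -29.92°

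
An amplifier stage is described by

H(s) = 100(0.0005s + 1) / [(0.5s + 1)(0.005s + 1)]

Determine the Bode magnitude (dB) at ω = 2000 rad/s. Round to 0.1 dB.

At ω = 2000 rad/s:
zero (1 + j2000·0.0005) = 1 + j1 → |·| ≈ 1.4142, ∠ ≈ 45.00°
pole (1 + j2000·0.5) = 1 + j1000 → |·| ≈ 1000, ∠ ≈ 89.94°
pole (1 + j2000·0.005) = 1 + j10 → |·| ≈ 10.05, ∠ ≈ 84.29°
|H| = 100 · 1.4142 / (1000 · 10.05) ≈ 0.014072
Gain = 20 log₁₀(0.014072) ≈ -37.03 dB

-37.0 dB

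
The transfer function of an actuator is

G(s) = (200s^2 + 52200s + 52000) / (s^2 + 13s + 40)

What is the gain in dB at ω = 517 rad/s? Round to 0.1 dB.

Substitute s = j517:
Numerator: 200(j517)^2 + 52200(j517) + 52000 = -53405800 + j26987400
Denominator: (j517)^2 + 13(j517) + 40 = -267249 + j6721
|N| = √(53405800² + 26987400²) ≈ 5.9837e+07, ∠N ≈ 153.19°
|D| = √(267249² + 6721²) ≈ 2.6733e+05, ∠D ≈ 178.56°
|G| = 5.9837e+07 / 2.6733e+05 ≈ 223.83
Gain = 20 log₁₀(223.83) ≈ 47.00 dB

47.0 dB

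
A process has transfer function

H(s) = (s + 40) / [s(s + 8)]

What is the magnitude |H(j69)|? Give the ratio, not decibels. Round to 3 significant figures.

At s = jω = j69:
zero (s+40): 40 + j69 → |·| = √(40²+69²) = √6361 ≈ 79.756, ∠ = arctan(69/40) ≈ 59.90°
pole (s+8): 8 + j69 → |·| = √(8²+69²) = √4825 ≈ 69.462, ∠ = arctan(69/8) ≈ 83.39°
pole at origin: |s| = 69, ∠ = 90.00° (in denominator)
|H| = 1 · 79.756 / 4792.9 ≈ 0.01664

0.0166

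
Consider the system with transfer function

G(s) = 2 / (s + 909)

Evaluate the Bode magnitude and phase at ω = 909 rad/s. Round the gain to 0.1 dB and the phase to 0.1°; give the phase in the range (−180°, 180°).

-56.2 dB, -45.0°

Substitute s = j909:
Numerator: 2 = 2 + j0
Denominator: (j909) + 909 = 909 + j909
|N| = √(2² + 0²) ≈ 2, ∠N ≈ 0.00°
|D| = √(909² + 909²) ≈ 1285.5, ∠D ≈ 45.00°
|G| = 2 / 1285.5 ≈ 0.0015558
Gain = 20 log₁₀(0.0015558) ≈ -56.16 dB
∠G = 0.00° − 45.00° = -45.00°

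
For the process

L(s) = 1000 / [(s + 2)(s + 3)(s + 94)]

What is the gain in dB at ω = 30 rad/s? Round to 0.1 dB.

At s = jω = j30:
pole (s+2): 2 + j30 → |·| = √(2²+30²) = √904 ≈ 30.067, ∠ = arctan(30/2) ≈ 86.19°
pole (s+3): 3 + j30 → |·| = √(3²+30²) = √909 ≈ 30.15, ∠ = arctan(30/3) ≈ 84.29°
pole (s+94): 94 + j30 → |·| = √(94²+30²) = √9736 ≈ 98.671, ∠ = arctan(30/94) ≈ 17.70°
|L| = 1000 / 89447 ≈ 0.01118
Gain = 20 log₁₀(0.01118) ≈ -39.03 dB

-39.0 dB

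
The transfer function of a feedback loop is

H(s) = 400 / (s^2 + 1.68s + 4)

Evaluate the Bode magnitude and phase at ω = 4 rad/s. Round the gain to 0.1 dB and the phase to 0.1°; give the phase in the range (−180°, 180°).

29.3 dB, -150.8°

At s = jω = j4:
quadratic: (j4)² + 1.68·j4 + 4 = -12 + j6.72 → |·| ≈ 13.753, ∠ ≈ 150.75°
|H| = 400 / 13.753 ≈ 29.085
Gain = 20 log₁₀(29.085) ≈ 29.27 dB
∠H = 0.00° − 150.75° = -150.75°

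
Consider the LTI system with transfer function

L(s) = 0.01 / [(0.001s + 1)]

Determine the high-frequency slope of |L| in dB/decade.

Each pole contributes −20 dB/decade at high frequency; each zero contributes +20 dB/decade.
Net: 0 zero(s) − 1 pole(s) → -20 dB/decade.

-20 dB/decade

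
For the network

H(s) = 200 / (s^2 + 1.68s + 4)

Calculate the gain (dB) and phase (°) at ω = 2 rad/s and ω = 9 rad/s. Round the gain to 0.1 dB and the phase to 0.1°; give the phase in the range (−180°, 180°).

At s = jω = j2:
quadratic: (j2)² + 1.68·j2 + 4 = 0 + j3.36 → |·| ≈ 3.36, ∠ ≈ 90.00°
|H| = 200 / 3.36 ≈ 59.524
Gain = 20 log₁₀(59.524) ≈ 35.49 dB
∠H = 0.00° − 90.00° = -90.00°

At s = jω = j9:
quadratic: (j9)² + 1.68·j9 + 4 = -77 + j15.12 → |·| ≈ 78.47, ∠ ≈ 168.89°
|H| = 200 / 78.47 ≈ 2.5487
Gain = 20 log₁₀(2.5487) ≈ 8.13 dB
∠H = 0.00° − 168.89° = -168.89°

ω = 2: 35.5 dB, -90.0°; ω = 9: 8.1 dB, -168.9°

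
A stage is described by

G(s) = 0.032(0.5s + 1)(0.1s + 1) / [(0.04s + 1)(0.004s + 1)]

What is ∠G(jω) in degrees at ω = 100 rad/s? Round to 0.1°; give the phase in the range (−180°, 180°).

At ω = 100 rad/s:
zero (1 + j100·0.5) = 1 + j50 → |·| ≈ 50.01, ∠ ≈ 88.85°
zero (1 + j100·0.1) = 1 + j10 → |·| ≈ 10.05, ∠ ≈ 84.29°
pole (1 + j100·0.04) = 1 + j4 → |·| ≈ 4.1231, ∠ ≈ 75.96°
pole (1 + j100·0.004) = 1 + j0.4 → |·| ≈ 1.077, ∠ ≈ 21.80°
∠G = (88.85° + 84.29°) − (75.96° + 21.80°) = 75.38°

75.4°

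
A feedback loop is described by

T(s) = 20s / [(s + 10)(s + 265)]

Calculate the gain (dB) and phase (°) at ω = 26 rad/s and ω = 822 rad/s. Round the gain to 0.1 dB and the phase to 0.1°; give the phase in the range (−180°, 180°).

ω = 26: -23.1 dB, 15.4°; ω = 822: -32.7 dB, -71.4°

At s = jω = j26:
zero at origin: s = j26 → |·| = 26, ∠ = 90.00°
pole (s+10): 10 + j26 → |·| = √(10²+26²) = √776 ≈ 27.857, ∠ = arctan(26/10) ≈ 68.96°
pole (s+265): 265 + j26 → |·| = √(265²+26²) = √70901 ≈ 266.27, ∠ = arctan(26/265) ≈ 5.60°
|T| = 20 · 26 / 7417.5 ≈ 0.070104
Gain = 20 log₁₀(0.070104) ≈ -23.09 dB
∠T = 90.00° − 74.56° = 15.44°

At s = jω = j822:
zero at origin: s = j822 → |·| = 822, ∠ = 90.00°
pole (s+10): 10 + j822 → |·| = √(10²+822²) = √675784 ≈ 822.06, ∠ = arctan(822/10) ≈ 89.30°
pole (s+265): 265 + j822 → |·| = √(265²+822²) = √745909 ≈ 863.66, ∠ = arctan(822/265) ≈ 72.13°
|T| = 20 · 822 / 7.0998e+05 ≈ 0.023156
Gain = 20 log₁₀(0.023156) ≈ -32.71 dB
∠T = 90.00° − 161.43° = -71.43°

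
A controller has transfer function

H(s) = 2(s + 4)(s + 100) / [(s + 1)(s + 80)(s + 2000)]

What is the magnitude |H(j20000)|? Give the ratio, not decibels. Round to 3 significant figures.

9.95e-05

At s = jω = j20000:
zero (s+4): 4 + j20000 → |·| = √(4²+20000²) = √400000016 ≈ 20000, ∠ = arctan(20000/4) ≈ 89.99°
zero (s+100): 100 + j20000 → |·| = √(100²+20000²) = √400010000 ≈ 20000, ∠ = arctan(20000/100) ≈ 89.71°
pole (s+1): 1 + j20000 → |·| = √(1²+20000²) = √400000001 ≈ 20000, ∠ = arctan(20000/1) ≈ 90.00°
pole (s+80): 80 + j20000 → |·| = √(80²+20000²) = √400006400 ≈ 20000, ∠ = arctan(20000/80) ≈ 89.77°
pole (s+2000): 2000 + j20000 → |·| = √(2000²+20000²) = √404000000 ≈ 20100, ∠ = arctan(20000/2000) ≈ 84.29°
|H| = 2 · 4e+08 / 8.04e+12 ≈ 9.9502e-05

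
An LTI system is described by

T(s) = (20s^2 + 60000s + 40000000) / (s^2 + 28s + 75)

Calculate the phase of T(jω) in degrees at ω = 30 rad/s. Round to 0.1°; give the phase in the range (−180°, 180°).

-131.9°

Substitute s = j30:
Numerator: 20(j30)^2 + 60000(j30) + 40000000 = 39982000 + j1800000
Denominator: (j30)^2 + 28(j30) + 75 = -825 + j840
|N| = √(39982000² + 1800000²) ≈ 4.0022e+07, ∠N ≈ 2.58°
|D| = √(825² + 840²) ≈ 1177.4, ∠D ≈ 134.48°
∠T = 2.58° − 134.48° = -131.90°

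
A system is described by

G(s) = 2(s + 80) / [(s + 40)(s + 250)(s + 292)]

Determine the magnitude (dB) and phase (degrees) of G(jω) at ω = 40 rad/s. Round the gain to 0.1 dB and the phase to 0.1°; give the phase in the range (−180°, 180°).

At s = jω = j40:
zero (s+80): 80 + j40 → |·| = √(80²+40²) = √8000 ≈ 89.443, ∠ = arctan(40/80) ≈ 26.57°
pole (s+40): 40 + j40 → |·| = √(40²+40²) = √3200 ≈ 56.569, ∠ = arctan(40/40) ≈ 45.00°
pole (s+250): 250 + j40 → |·| = √(250²+40²) = √64100 ≈ 253.18, ∠ = arctan(40/250) ≈ 9.09°
pole (s+292): 292 + j40 → |·| = √(292²+40²) = √86864 ≈ 294.73, ∠ = arctan(40/292) ≈ 7.80°
|G| = 2 · 89.443 / 4.2212e+06 ≈ 4.2378e-05
Gain = 20 log₁₀(4.2378e-05) ≈ -87.46 dB
∠G = 26.57° − 61.89° = -35.32°

-87.5 dB, -35.3°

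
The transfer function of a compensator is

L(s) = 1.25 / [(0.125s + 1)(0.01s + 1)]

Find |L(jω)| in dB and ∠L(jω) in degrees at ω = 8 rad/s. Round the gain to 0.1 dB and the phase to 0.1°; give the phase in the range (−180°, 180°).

At ω = 8 rad/s:
pole (1 + j8·0.125) = 1 + j1 → |·| ≈ 1.4142, ∠ ≈ 45.00°
pole (1 + j8·0.01) = 1 + j0.08 → |·| ≈ 1.0032, ∠ ≈ 4.57°
|L| = 1.25 · 1 / (1.4142 · 1.0032) ≈ 0.88107
Gain = 20 log₁₀(0.88107) ≈ -1.10 dB
∠L = (0°) − (45.00° + 4.57°) = -49.57°

-1.1 dB, -49.6°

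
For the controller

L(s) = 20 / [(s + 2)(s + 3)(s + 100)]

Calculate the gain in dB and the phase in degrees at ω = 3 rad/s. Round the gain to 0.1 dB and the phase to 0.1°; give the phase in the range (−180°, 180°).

-37.7 dB, -103.0°

At s = jω = j3:
pole (s+2): 2 + j3 → |·| = √(2²+3²) = √13 ≈ 3.6056, ∠ = arctan(3/2) ≈ 56.31°
pole (s+3): 3 + j3 → |·| = √(3²+3²) = √18 ≈ 4.2426, ∠ = arctan(3/3) ≈ 45.00°
pole (s+100): 100 + j3 → |·| = √(100²+3²) = √10009 ≈ 100.04, ∠ = arctan(3/100) ≈ 1.72°
|L| = 20 / 1530.3 ≈ 0.013069
Gain = 20 log₁₀(0.013069) ≈ -37.68 dB
∠L = 0.00° − 103.03° = -103.03°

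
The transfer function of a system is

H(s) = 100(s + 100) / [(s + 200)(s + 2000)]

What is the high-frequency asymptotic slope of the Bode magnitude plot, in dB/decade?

Each pole contributes −20 dB/decade at high frequency; each zero contributes +20 dB/decade.
Net: 1 zero(s) − 2 pole(s) → -20 dB/decade.

-20 dB/decade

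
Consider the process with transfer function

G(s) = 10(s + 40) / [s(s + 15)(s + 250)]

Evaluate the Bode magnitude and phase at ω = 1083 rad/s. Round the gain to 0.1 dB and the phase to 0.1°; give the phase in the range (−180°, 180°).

-101.6 dB, -168.3°

At s = jω = j1083:
zero (s+40): 40 + j1083 → |·| = √(40²+1083²) = √1174489 ≈ 1083.7, ∠ = arctan(1083/40) ≈ 87.88°
pole (s+15): 15 + j1083 → |·| = √(15²+1083²) = √1173114 ≈ 1083.1, ∠ = arctan(1083/15) ≈ 89.21°
pole (s+250): 250 + j1083 → |·| = √(250²+1083²) = √1235389 ≈ 1111.5, ∠ = arctan(1083/250) ≈ 77.00°
pole at origin: |s| = 1083, ∠ = 90.00° (in denominator)
|G| = 10 · 1083.7 / 1.3038e+09 ≈ 8.3119e-06
Gain = 20 log₁₀(8.3119e-06) ≈ -101.61 dB
∠G = 87.88° − 256.21° = -168.33°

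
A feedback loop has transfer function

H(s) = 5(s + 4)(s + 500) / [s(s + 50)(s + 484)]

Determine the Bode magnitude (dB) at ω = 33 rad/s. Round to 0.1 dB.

At s = jω = j33:
zero (s+4): 4 + j33 → |·| = √(4²+33²) = √1105 ≈ 33.242, ∠ = arctan(33/4) ≈ 83.09°
zero (s+500): 500 + j33 → |·| = √(500²+33²) = √251089 ≈ 501.09, ∠ = arctan(33/500) ≈ 3.78°
pole (s+50): 50 + j33 → |·| = √(50²+33²) = √3589 ≈ 59.908, ∠ = arctan(33/50) ≈ 33.42°
pole (s+484): 484 + j33 → |·| = √(484²+33²) = √235345 ≈ 485.12, ∠ = arctan(33/484) ≈ 3.90°
pole at origin: |s| = 33, ∠ = 90.00° (in denominator)
|H| = 5 · 16657 / 9.5906e+05 ≈ 0.08684
Gain = 20 log₁₀(0.08684) ≈ -21.23 dB

-21.2 dB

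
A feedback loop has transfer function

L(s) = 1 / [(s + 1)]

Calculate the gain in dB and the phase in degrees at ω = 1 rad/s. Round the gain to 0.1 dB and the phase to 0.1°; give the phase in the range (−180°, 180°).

-3.0 dB, -45.0°

At ω = 1 rad/s:
pole (1 + j1·1) = 1 + j1 → |·| ≈ 1.4142, ∠ ≈ 45.00°
|L| = 1 · 1 / (1.4142) ≈ 0.70711
Gain = 20 log₁₀(0.70711) ≈ -3.01 dB
∠L = (0°) − (45.00°) = -45.00°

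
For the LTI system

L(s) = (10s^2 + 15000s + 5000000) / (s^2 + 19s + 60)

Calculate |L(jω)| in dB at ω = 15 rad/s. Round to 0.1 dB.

Substitute s = j15:
Numerator: 10(j15)^2 + 15000(j15) + 5000000 = 4997750 + j225000
Denominator: (j15)^2 + 19(j15) + 60 = -165 + j285
|N| = √(4997750² + 225000²) ≈ 5.0028e+06, ∠N ≈ 2.58°
|D| = √(165² + 285²) ≈ 329.32, ∠D ≈ 120.07°
|L| = 5.0028e+06 / 329.32 ≈ 15191
Gain = 20 log₁₀(15191) ≈ 83.63 dB

83.6 dB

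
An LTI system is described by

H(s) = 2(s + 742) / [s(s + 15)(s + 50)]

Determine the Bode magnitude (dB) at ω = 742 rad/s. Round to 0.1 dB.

-105.8 dB

At s = jω = j742:
zero (s+742): 742 + j742 → |·| = √(742²+742²) = √1101128 ≈ 1049.3, ∠ = arctan(742/742) ≈ 45.00°
pole (s+15): 15 + j742 → |·| = √(15²+742²) = √550789 ≈ 742.15, ∠ = arctan(742/15) ≈ 88.84°
pole (s+50): 50 + j742 → |·| = √(50²+742²) = √553064 ≈ 743.68, ∠ = arctan(742/50) ≈ 86.14°
pole at origin: |s| = 742, ∠ = 90.00° (in denominator)
|H| = 2 · 1049.3 / 4.0953e+08 ≈ 5.1244e-06
Gain = 20 log₁₀(5.1244e-06) ≈ -105.81 dB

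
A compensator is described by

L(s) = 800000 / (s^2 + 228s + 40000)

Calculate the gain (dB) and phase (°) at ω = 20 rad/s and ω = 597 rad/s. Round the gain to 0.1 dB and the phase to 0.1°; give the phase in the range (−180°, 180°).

At s = jω = j20:
quadratic: (j20)² + 228·j20 + 40000 = 39600 + j4560 → |·| ≈ 39862, ∠ ≈ 6.57°
|L| = 800000 / 39862 ≈ 20.069
Gain = 20 log₁₀(20.069) ≈ 26.05 dB
∠L = 0.00° − 6.57° = -6.57°

At s = jω = j597:
quadratic: (j597)² + 228·j597 + 40000 = -316409 + j136116 → |·| ≈ 3.4444e+05, ∠ ≈ 156.72°
|L| = 800000 / 3.4444e+05 ≈ 2.3226
Gain = 20 log₁₀(2.3226) ≈ 7.32 dB
∠L = 0.00° − 156.72° = -156.72°

ω = 20: 26.1 dB, -6.6°; ω = 597: 7.3 dB, -156.7°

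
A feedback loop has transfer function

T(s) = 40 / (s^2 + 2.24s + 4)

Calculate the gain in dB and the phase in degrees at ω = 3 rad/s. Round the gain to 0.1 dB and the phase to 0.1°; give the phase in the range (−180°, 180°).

At s = jω = j3:
quadratic: (j3)² + 2.24·j3 + 4 = -5 + j6.72 → |·| ≈ 8.3761, ∠ ≈ 126.65°
|T| = 40 / 8.3761 ≈ 4.7755
Gain = 20 log₁₀(4.7755) ≈ 13.58 dB
∠T = 0.00° − 126.65° = -126.65°

13.6 dB, -126.7°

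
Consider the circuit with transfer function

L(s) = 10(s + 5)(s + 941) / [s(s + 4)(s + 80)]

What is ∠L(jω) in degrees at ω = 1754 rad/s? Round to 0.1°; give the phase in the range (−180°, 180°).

-115.6°

At s = jω = j1754:
zero (s+5): 5 + j1754 → |·| = √(5²+1754²) = √3076541 ≈ 1754, ∠ = arctan(1754/5) ≈ 89.84°
zero (s+941): 941 + j1754 → |·| = √(941²+1754²) = √3961997 ≈ 1990.5, ∠ = arctan(1754/941) ≈ 61.79°
pole (s+4): 4 + j1754 → |·| = √(4²+1754²) = √3076532 ≈ 1754, ∠ = arctan(1754/4) ≈ 89.87°
pole (s+80): 80 + j1754 → |·| = √(80²+1754²) = √3082916 ≈ 1755.8, ∠ = arctan(1754/80) ≈ 87.39°
pole at origin: |s| = 1754, ∠ = 90.00° (in denominator)
∠L = 151.63° − 267.26° = -115.63°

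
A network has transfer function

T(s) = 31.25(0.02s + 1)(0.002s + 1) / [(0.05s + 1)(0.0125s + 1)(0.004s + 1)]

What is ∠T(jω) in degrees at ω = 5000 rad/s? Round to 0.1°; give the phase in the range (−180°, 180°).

At ω = 5000 rad/s:
zero (1 + j5000·0.02) = 1 + j100 → |·| ≈ 100, ∠ ≈ 89.43°
zero (1 + j5000·0.002) = 1 + j10 → |·| ≈ 10.05, ∠ ≈ 84.29°
pole (1 + j5000·0.05) = 1 + j250 → |·| ≈ 250, ∠ ≈ 89.77°
pole (1 + j5000·0.0125) = 1 + j62.5 → |·| ≈ 62.508, ∠ ≈ 89.08°
pole (1 + j5000·0.004) = 1 + j20 → |·| ≈ 20.025, ∠ ≈ 87.14°
∠T = (89.43° + 84.29°) − (89.77° + 89.08° + 87.14°) = -92.27°

-92.3°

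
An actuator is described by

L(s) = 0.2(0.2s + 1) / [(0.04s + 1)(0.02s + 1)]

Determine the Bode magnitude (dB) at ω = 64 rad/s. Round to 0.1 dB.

-4.8 dB

At ω = 64 rad/s:
zero (1 + j64·0.2) = 1 + j12.8 → |·| ≈ 12.839, ∠ ≈ 85.53°
pole (1 + j64·0.04) = 1 + j2.56 → |·| ≈ 2.7484, ∠ ≈ 68.66°
pole (1 + j64·0.02) = 1 + j1.28 → |·| ≈ 1.6243, ∠ ≈ 52.00°
|L| = 0.2 · 12.839 / (2.7484 · 1.6243) ≈ 0.57519
Gain = 20 log₁₀(0.57519) ≈ -4.80 dB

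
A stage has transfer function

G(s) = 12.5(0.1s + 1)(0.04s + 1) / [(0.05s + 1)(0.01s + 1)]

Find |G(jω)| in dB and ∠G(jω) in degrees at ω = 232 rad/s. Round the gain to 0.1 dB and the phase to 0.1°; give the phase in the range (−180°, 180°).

At ω = 232 rad/s:
zero (1 + j232·0.1) = 1 + j23.2 → |·| ≈ 23.222, ∠ ≈ 87.53°
zero (1 + j232·0.04) = 1 + j9.28 → |·| ≈ 9.3337, ∠ ≈ 83.85°
pole (1 + j232·0.05) = 1 + j11.6 → |·| ≈ 11.643, ∠ ≈ 85.07°
pole (1 + j232·0.01) = 1 + j2.32 → |·| ≈ 2.5263, ∠ ≈ 66.68°
|G| = 12.5 · 23.222 · 9.3337 / (11.643 · 2.5263) ≈ 92.111
Gain = 20 log₁₀(92.111) ≈ 39.29 dB
∠G = (87.53° + 83.85°) − (85.07° + 66.68°) = 19.63°

39.3 dB, 19.6°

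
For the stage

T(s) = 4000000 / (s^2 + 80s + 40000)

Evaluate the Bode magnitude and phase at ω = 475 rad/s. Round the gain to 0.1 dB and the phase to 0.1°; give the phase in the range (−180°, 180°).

At s = jω = j475:
quadratic: (j475)² + 80·j475 + 40000 = -185625 + j38000 → |·| ≈ 1.8947e+05, ∠ ≈ 168.43°
|T| = 4000000 / 1.8947e+05 ≈ 21.112
Gain = 20 log₁₀(21.112) ≈ 26.49 dB
∠T = 0.00° − 168.43° = -168.43°

26.5 dB, -168.4°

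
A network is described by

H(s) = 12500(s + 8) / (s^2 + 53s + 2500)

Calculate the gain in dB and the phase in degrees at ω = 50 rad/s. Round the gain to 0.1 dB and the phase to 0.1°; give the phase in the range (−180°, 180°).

At s = jω = j50:
zero (s+8): 8 + j50 → |·| = √(8²+50²) = √2564 ≈ 50.636, ∠ = arctan(50/8) ≈ 80.91°
quadratic: (j50)² + 53·j50 + 2500 = 0 + j2650 → |·| ≈ 2650, ∠ ≈ 90.00°
|H| = 12500 · 50.636 / 2650 ≈ 238.85
Gain = 20 log₁₀(238.85) ≈ 47.56 dB
∠H = 80.91° − 90.00° = -9.09°

47.6 dB, -9.1°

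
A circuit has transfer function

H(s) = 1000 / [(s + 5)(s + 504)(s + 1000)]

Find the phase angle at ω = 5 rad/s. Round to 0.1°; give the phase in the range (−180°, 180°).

At s = jω = j5:
pole (s+5): 5 + j5 → |·| = √(5²+5²) = √50 ≈ 7.0711, ∠ = arctan(5/5) ≈ 45.00°
pole (s+504): 504 + j5 → |·| = √(504²+5²) = √254041 ≈ 504.02, ∠ = arctan(5/504) ≈ 0.57°
pole (s+1000): 1000 + j5 → |·| = √(1000²+5²) = √1000025 ≈ 1000, ∠ = arctan(5/1000) ≈ 0.29°
∠H = 0.00° − 45.86° = -45.86°

-45.9°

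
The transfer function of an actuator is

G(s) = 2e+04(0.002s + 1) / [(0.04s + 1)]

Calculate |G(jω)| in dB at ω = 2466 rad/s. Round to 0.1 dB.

60.2 dB

At ω = 2466 rad/s:
zero (1 + j2466·0.002) = 1 + j4.932 → |·| ≈ 5.0324, ∠ ≈ 78.54°
pole (1 + j2466·0.04) = 1 + j98.64 → |·| ≈ 98.645, ∠ ≈ 89.42°
|G| = 2e+04 · 5.0324 / (98.645) ≈ 1020.3
Gain = 20 log₁₀(1020.3) ≈ 60.17 dB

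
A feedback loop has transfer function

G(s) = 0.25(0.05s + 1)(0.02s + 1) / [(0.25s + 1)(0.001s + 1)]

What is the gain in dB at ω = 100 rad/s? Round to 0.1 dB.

-18.9 dB

At ω = 100 rad/s:
zero (1 + j100·0.05) = 1 + j5 → |·| ≈ 5.099, ∠ ≈ 78.69°
zero (1 + j100·0.02) = 1 + j2 → |·| ≈ 2.2361, ∠ ≈ 63.43°
pole (1 + j100·0.25) = 1 + j25 → |·| ≈ 25.02, ∠ ≈ 87.71°
pole (1 + j100·0.001) = 1 + j0.1 → |·| ≈ 1.005, ∠ ≈ 5.71°
|G| = 0.25 · 5.099 · 2.2361 / (25.02 · 1.005) ≈ 0.11336
Gain = 20 log₁₀(0.11336) ≈ -18.91 dB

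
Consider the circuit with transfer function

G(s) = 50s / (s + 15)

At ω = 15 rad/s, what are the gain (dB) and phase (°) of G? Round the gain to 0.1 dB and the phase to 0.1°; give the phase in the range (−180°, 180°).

31.0 dB, 45.0°

At s = jω = j15:
zero at origin: s = j15 → |·| = 15, ∠ = 90.00°
pole (s+15): 15 + j15 → |·| = √(15²+15²) = √450 ≈ 21.213, ∠ = arctan(15/15) ≈ 45.00°
|G| = 50 · 15 / 21.213 ≈ 35.356
Gain = 20 log₁₀(35.356) ≈ 30.97 dB
∠G = 90.00° − 45.00° = 45.00°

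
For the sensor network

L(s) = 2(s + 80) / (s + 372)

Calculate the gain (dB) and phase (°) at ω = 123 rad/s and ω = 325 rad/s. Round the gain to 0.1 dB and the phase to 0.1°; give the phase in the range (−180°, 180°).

ω = 123: -2.5 dB, 38.7°; ω = 325: 2.6 dB, 35.0°

At s = jω = j123:
zero (s+80): 80 + j123 → |·| = √(80²+123²) = √21529 ≈ 146.73, ∠ = arctan(123/80) ≈ 56.96°
pole (s+372): 372 + j123 → |·| = √(372²+123²) = √153513 ≈ 391.81, ∠ = arctan(123/372) ≈ 18.30°
|L| = 2 · 146.73 / 391.81 ≈ 0.74899
Gain = 20 log₁₀(0.74899) ≈ -2.51 dB
∠L = 56.96° − 18.30° = 38.66°

At s = jω = j325:
zero (s+80): 80 + j325 → |·| = √(80²+325²) = √112025 ≈ 334.7, ∠ = arctan(325/80) ≈ 76.17°
pole (s+372): 372 + j325 → |·| = √(372²+325²) = √244009 ≈ 493.97, ∠ = arctan(325/372) ≈ 41.14°
|L| = 2 · 334.7 / 493.97 ≈ 1.3551
Gain = 20 log₁₀(1.3551) ≈ 2.64 dB
∠L = 76.17° − 41.14° = 35.03°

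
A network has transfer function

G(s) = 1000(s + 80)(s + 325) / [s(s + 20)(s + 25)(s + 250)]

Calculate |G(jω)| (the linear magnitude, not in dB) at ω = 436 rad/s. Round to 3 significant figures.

At s = jω = j436:
zero (s+80): 80 + j436 → |·| = √(80²+436²) = √196496 ≈ 443.28, ∠ = arctan(436/80) ≈ 79.60°
zero (s+325): 325 + j436 → |·| = √(325²+436²) = √295721 ≈ 543.8, ∠ = arctan(436/325) ≈ 53.30°
pole (s+20): 20 + j436 → |·| = √(20²+436²) = √190496 ≈ 436.46, ∠ = arctan(436/20) ≈ 87.37°
pole (s+25): 25 + j436 → |·| = √(25²+436²) = √190721 ≈ 436.72, ∠ = arctan(436/25) ≈ 86.72°
pole (s+250): 250 + j436 → |·| = √(250²+436²) = √252596 ≈ 502.59, ∠ = arctan(436/250) ≈ 60.17°
pole at origin: |s| = 436, ∠ = 90.00° (in denominator)
|G| = 1000 · 2.4106e+05 / 4.1768e+10 ≈ 0.0057714

0.00577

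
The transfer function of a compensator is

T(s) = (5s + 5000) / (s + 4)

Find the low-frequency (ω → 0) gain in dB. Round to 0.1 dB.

61.9 dB

T(0) = 5000 / 4 = 1250
20 log₁₀(1250) ≈ 61.94 dB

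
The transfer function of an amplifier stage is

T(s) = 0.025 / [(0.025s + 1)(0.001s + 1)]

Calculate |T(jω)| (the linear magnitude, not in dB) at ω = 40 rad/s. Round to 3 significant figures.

At ω = 40 rad/s:
pole (1 + j40·0.025) = 1 + j1 → |·| ≈ 1.4142, ∠ ≈ 45.00°
pole (1 + j40·0.001) = 1 + j0.04 → |·| ≈ 1.0008, ∠ ≈ 2.29°
|T| = 0.025 · 1 / (1.4142 · 1.0008) ≈ 0.017664

0.0177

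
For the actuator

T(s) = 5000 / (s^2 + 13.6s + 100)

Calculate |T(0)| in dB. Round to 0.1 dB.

34.0 dB

T(0) = 5000 / 100 = 50
20 log₁₀(50) ≈ 33.98 dB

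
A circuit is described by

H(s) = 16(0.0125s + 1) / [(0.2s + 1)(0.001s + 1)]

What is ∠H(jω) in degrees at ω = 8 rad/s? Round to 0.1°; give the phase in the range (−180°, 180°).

At ω = 8 rad/s:
zero (1 + j8·0.0125) = 1 + j0.1 → |·| ≈ 1.005, ∠ ≈ 5.71°
pole (1 + j8·0.2) = 1 + j1.6 → |·| ≈ 1.8868, ∠ ≈ 57.99°
pole (1 + j8·0.001) = 1 + j0.008 → |·| ≈ 1, ∠ ≈ 0.46°
∠H = (5.71°) − (57.99° + 0.46°) = -52.74°

-52.7°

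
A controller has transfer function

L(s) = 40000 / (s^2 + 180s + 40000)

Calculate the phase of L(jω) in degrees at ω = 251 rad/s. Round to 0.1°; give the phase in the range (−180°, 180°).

At s = jω = j251:
quadratic: (j251)² + 180·j251 + 40000 = -23001 + j45180 → |·| ≈ 50698, ∠ ≈ 116.98°
∠L = 0.00° − 116.98° = -116.98°

-117.0°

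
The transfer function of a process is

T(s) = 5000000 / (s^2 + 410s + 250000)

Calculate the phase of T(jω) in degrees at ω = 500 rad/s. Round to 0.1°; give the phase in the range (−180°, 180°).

-90.0°

At s = jω = j500:
quadratic: (j500)² + 410·j500 + 250000 = 0 + j205000 → |·| ≈ 2.05e+05, ∠ ≈ 90.00°
∠T = 0.00° − 90.00° = -90.00°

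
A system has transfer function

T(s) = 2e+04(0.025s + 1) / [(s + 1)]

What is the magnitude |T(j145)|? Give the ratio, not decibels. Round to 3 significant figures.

At ω = 145 rad/s:
zero (1 + j145·0.025) = 1 + j3.625 → |·| ≈ 3.7604, ∠ ≈ 74.58°
pole (1 + j145·1) = 1 + j145 → |·| ≈ 145, ∠ ≈ 89.60°
|T| = 2e+04 · 3.7604 / (145) ≈ 518.68

519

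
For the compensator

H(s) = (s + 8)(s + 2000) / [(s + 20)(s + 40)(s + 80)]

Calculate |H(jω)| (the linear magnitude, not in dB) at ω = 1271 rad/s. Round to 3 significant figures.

At s = jω = j1271:
zero (s+8): 8 + j1271 → |·| = √(8²+1271²) = √1615505 ≈ 1271, ∠ = arctan(1271/8) ≈ 89.64°
zero (s+2000): 2000 + j1271 → |·| = √(2000²+1271²) = √5615441 ≈ 2369.7, ∠ = arctan(1271/2000) ≈ 32.44°
pole (s+20): 20 + j1271 → |·| = √(20²+1271²) = √1615841 ≈ 1271.2, ∠ = arctan(1271/20) ≈ 89.10°
pole (s+40): 40 + j1271 → |·| = √(40²+1271²) = √1617041 ≈ 1271.6, ∠ = arctan(1271/40) ≈ 88.20°
pole (s+80): 80 + j1271 → |·| = √(80²+1271²) = √1621841 ≈ 1273.5, ∠ = arctan(1271/80) ≈ 86.40°
|H| = 1 · 3.0119e+06 / 2.0586e+09 ≈ 0.0014631

0.00146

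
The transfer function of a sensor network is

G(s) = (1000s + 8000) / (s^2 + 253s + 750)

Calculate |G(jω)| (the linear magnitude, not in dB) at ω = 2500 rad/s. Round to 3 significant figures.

Substitute s = j2500:
Numerator: 1000(j2500) + 8000 = 8000 + j2500000
Denominator: (j2500)^2 + 253(j2500) + 750 = -6249250 + j632500
|N| = √(8000² + 2500000²) ≈ 2.5e+06, ∠N ≈ 89.82°
|D| = √(6249250² + 632500²) ≈ 6.2812e+06, ∠D ≈ 174.22°
|G| = 2.5e+06 / 6.2812e+06 ≈ 0.39801

0.398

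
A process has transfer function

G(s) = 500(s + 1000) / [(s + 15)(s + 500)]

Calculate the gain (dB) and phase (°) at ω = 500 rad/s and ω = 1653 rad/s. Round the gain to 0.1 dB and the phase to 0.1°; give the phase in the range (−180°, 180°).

At s = jω = j500:
zero (s+1000): 1000 + j500 → |·| = √(1000²+500²) = √1250000 ≈ 1118, ∠ = arctan(500/1000) ≈ 26.57°
pole (s+15): 15 + j500 → |·| = √(15²+500²) = √250225 ≈ 500.22, ∠ = arctan(500/15) ≈ 88.28°
pole (s+500): 500 + j500 → |·| = √(500²+500²) = √500000 ≈ 707.11, ∠ = arctan(500/500) ≈ 45.00°
|G| = 500 · 1118 / 3.5371e+05 ≈ 1.5804
Gain = 20 log₁₀(1.5804) ≈ 3.98 dB
∠G = 26.57° − 133.28° = -106.71°

At s = jω = j1653:
zero (s+1000): 1000 + j1653 → |·| = √(1000²+1653²) = √3732409 ≈ 1931.9, ∠ = arctan(1653/1000) ≈ 58.83°
pole (s+15): 15 + j1653 → |·| = √(15²+1653²) = √2732634 ≈ 1653.1, ∠ = arctan(1653/15) ≈ 89.48°
pole (s+500): 500 + j1653 → |·| = √(500²+1653²) = √2982409 ≈ 1727, ∠ = arctan(1653/500) ≈ 73.17°
|G| = 500 · 1931.9 / 2.8549e+06 ≈ 0.33835
Gain = 20 log₁₀(0.33835) ≈ -9.41 dB
∠G = 58.83° − 162.65° = -103.82°

ω = 500: 4.0 dB, -106.7°; ω = 1653: -9.4 dB, -103.8°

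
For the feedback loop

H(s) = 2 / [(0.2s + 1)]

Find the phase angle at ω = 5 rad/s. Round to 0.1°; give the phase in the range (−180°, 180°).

-45.0°

At ω = 5 rad/s:
pole (1 + j5·0.2) = 1 + j1 → |·| ≈ 1.4142, ∠ ≈ 45.00°
∠H = (0°) − (45.00°) = -45.00°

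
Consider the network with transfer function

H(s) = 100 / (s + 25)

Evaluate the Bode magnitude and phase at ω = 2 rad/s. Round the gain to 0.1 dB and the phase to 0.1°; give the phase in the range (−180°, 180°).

12.0 dB, -4.6°

At s = jω = j2:
pole (s+25): 25 + j2 → |·| = √(25²+2²) = √629 ≈ 25.08, ∠ = arctan(2/25) ≈ 4.57°
|H| = 100 / 25.08 ≈ 3.9872
Gain = 20 log₁₀(3.9872) ≈ 12.01 dB
∠H = 0.00° − 4.57° = -4.57°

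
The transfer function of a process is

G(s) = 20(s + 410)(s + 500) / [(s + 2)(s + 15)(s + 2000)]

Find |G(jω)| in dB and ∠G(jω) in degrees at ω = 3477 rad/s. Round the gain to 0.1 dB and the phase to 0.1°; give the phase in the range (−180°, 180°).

At s = jω = j3477:
zero (s+410): 410 + j3477 → |·| = √(410²+3477²) = √12257629 ≈ 3501.1, ∠ = arctan(3477/410) ≈ 83.27°
zero (s+500): 500 + j3477 → |·| = √(500²+3477²) = √12339529 ≈ 3512.8, ∠ = arctan(3477/500) ≈ 81.82°
pole (s+2): 2 + j3477 → |·| = √(2²+3477²) = √12089533 ≈ 3477, ∠ = arctan(3477/2) ≈ 89.97°
pole (s+15): 15 + j3477 → |·| = √(15²+3477²) = √12089754 ≈ 3477, ∠ = arctan(3477/15) ≈ 89.75°
pole (s+2000): 2000 + j3477 → |·| = √(2000²+3477²) = √16089529 ≈ 4011.2, ∠ = arctan(3477/2000) ≈ 60.09°
|G| = 20 · 1.2299e+07 / 4.8494e+10 ≈ 0.0050724
Gain = 20 log₁₀(0.0050724) ≈ -45.90 dB
∠G = 165.09° − 239.81° = -74.72°

-45.9 dB, -74.7°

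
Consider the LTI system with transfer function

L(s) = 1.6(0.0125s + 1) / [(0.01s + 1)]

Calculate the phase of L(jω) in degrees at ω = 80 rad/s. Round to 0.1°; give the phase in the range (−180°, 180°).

6.3°

At ω = 80 rad/s:
zero (1 + j80·0.0125) = 1 + j1 → |·| ≈ 1.4142, ∠ ≈ 45.00°
pole (1 + j80·0.01) = 1 + j0.8 → |·| ≈ 1.2806, ∠ ≈ 38.66°
∠L = (45.00°) − (38.66°) = 6.34°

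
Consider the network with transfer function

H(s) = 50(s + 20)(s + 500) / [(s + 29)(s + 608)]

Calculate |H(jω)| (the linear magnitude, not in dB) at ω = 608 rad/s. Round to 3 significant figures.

At s = jω = j608:
zero (s+20): 20 + j608 → |·| = √(20²+608²) = √370064 ≈ 608.33, ∠ = arctan(608/20) ≈ 88.12°
zero (s+500): 500 + j608 → |·| = √(500²+608²) = √619664 ≈ 787.19, ∠ = arctan(608/500) ≈ 50.57°
pole (s+29): 29 + j608 → |·| = √(29²+608²) = √370505 ≈ 608.69, ∠ = arctan(608/29) ≈ 87.27°
pole (s+608): 608 + j608 → |·| = √(608²+608²) = √739328 ≈ 859.84, ∠ = arctan(608/608) ≈ 45.00°
|H| = 50 · 4.7887e+05 / 5.2338e+05 ≈ 45.748

45.7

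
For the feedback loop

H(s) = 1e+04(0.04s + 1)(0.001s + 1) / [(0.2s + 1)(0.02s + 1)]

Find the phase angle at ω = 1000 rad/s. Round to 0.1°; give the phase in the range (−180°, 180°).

At ω = 1000 rad/s:
zero (1 + j1000·0.04) = 1 + j40 → |·| ≈ 40.012, ∠ ≈ 88.57°
zero (1 + j1000·0.001) = 1 + j1 → |·| ≈ 1.4142, ∠ ≈ 45.00°
pole (1 + j1000·0.2) = 1 + j200 → |·| ≈ 200, ∠ ≈ 89.71°
pole (1 + j1000·0.02) = 1 + j20 → |·| ≈ 20.025, ∠ ≈ 87.14°
∠H = (88.57° + 45.00°) − (89.71° + 87.14°) = -43.28°

-43.3°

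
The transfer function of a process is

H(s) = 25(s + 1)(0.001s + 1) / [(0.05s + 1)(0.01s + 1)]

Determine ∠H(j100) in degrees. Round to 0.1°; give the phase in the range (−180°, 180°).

-28.6°

At ω = 100 rad/s:
zero (1 + j100·1) = 1 + j100 → |·| ≈ 100, ∠ ≈ 89.43°
zero (1 + j100·0.001) = 1 + j0.1 → |·| ≈ 1.005, ∠ ≈ 5.71°
pole (1 + j100·0.05) = 1 + j5 → |·| ≈ 5.099, ∠ ≈ 78.69°
pole (1 + j100·0.01) = 1 + j1 → |·| ≈ 1.4142, ∠ ≈ 45.00°
∠H = (89.43° + 5.71°) − (78.69° + 45.00°) = -28.55°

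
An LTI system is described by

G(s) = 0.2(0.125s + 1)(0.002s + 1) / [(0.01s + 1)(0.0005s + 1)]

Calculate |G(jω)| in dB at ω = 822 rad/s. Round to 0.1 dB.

At ω = 822 rad/s:
zero (1 + j822·0.125) = 1 + j102.75 → |·| ≈ 102.75, ∠ ≈ 89.44°
zero (1 + j822·0.002) = 1 + j1.644 → |·| ≈ 1.9242, ∠ ≈ 58.69°
pole (1 + j822·0.01) = 1 + j8.22 → |·| ≈ 8.2806, ∠ ≈ 83.06°
pole (1 + j822·0.0005) = 1 + j0.411 → |·| ≈ 1.0812, ∠ ≈ 22.34°
|G| = 0.2 · 102.75 · 1.9242 / (8.2806 · 1.0812) ≈ 4.4167
Gain = 20 log₁₀(4.4167) ≈ 12.90 dB

12.9 dB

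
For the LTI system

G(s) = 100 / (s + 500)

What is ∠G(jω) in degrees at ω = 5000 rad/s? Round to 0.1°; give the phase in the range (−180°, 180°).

-84.3°

At s = jω = j5000:
pole (s+500): 500 + j5000 → |·| = √(500²+5000²) = √25250000 ≈ 5024.9, ∠ = arctan(5000/500) ≈ 84.29°
∠G = 0.00° − 84.29° = -84.29°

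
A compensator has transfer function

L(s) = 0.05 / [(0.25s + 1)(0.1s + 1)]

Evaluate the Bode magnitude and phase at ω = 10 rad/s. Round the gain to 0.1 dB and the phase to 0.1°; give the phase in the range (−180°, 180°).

-37.6 dB, -113.2°

At ω = 10 rad/s:
pole (1 + j10·0.25) = 1 + j2.5 → |·| ≈ 2.6926, ∠ ≈ 68.20°
pole (1 + j10·0.1) = 1 + j1 → |·| ≈ 1.4142, ∠ ≈ 45.00°
|L| = 0.05 · 1 / (2.6926 · 1.4142) ≈ 0.013131
Gain = 20 log₁₀(0.013131) ≈ -37.63 dB
∠L = (0°) − (68.20° + 45.00°) = -113.20°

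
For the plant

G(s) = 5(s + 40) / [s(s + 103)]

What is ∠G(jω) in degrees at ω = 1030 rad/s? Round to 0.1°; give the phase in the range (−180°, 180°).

-86.5°

At s = jω = j1030:
zero (s+40): 40 + j1030 → |·| = √(40²+1030²) = √1062500 ≈ 1030.8, ∠ = arctan(1030/40) ≈ 87.78°
pole (s+103): 103 + j1030 → |·| = √(103²+1030²) = √1071509 ≈ 1035.1, ∠ = arctan(1030/103) ≈ 84.29°
pole at origin: |s| = 1030, ∠ = 90.00° (in denominator)
∠G = 87.78° − 174.29° = -86.51°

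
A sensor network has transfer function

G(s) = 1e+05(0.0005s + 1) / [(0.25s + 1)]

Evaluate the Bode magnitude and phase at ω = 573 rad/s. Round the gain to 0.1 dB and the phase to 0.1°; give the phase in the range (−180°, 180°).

57.2 dB, -73.6°

At ω = 573 rad/s:
zero (1 + j573·0.0005) = 1 + j0.2865 → |·| ≈ 1.0402, ∠ ≈ 15.99°
pole (1 + j573·0.25) = 1 + j143.25 → |·| ≈ 143.25, ∠ ≈ 89.60°
|G| = 1e+05 · 1.0402 / (143.25) ≈ 726.14
Gain = 20 log₁₀(726.14) ≈ 57.22 dB
∠G = (15.99°) − (89.60°) = -73.61°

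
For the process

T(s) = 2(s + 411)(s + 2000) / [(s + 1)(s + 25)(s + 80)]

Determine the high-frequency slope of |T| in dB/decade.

Each pole contributes −20 dB/decade at high frequency; each zero contributes +20 dB/decade.
Net: 2 zero(s) − 3 pole(s) → -20 dB/decade.

-20 dB/decade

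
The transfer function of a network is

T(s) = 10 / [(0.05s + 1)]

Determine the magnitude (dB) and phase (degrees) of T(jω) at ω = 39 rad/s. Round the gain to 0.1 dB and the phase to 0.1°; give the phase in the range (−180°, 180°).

13.2 dB, -62.9°

At ω = 39 rad/s:
pole (1 + j39·0.05) = 1 + j1.95 → |·| ≈ 2.1915, ∠ ≈ 62.85°
|T| = 10 · 1 / (2.1915) ≈ 4.5631
Gain = 20 log₁₀(4.5631) ≈ 13.19 dB
∠T = (0°) − (62.85°) = -62.85°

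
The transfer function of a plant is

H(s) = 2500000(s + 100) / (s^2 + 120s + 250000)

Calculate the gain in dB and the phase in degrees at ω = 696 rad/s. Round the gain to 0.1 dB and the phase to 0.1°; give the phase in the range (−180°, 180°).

77.0 dB, -78.6°

At s = jω = j696:
zero (s+100): 100 + j696 → |·| = √(100²+696²) = √494416 ≈ 703.15, ∠ = arctan(696/100) ≈ 81.82°
quadratic: (j696)² + 120·j696 + 250000 = -234416 + j83520 → |·| ≈ 2.4885e+05, ∠ ≈ 160.39°
|H| = 2500000 · 703.15 / 2.4885e+05 ≈ 7064
Gain = 20 log₁₀(7064) ≈ 76.98 dB
∠H = 81.82° − 160.39° = -78.57°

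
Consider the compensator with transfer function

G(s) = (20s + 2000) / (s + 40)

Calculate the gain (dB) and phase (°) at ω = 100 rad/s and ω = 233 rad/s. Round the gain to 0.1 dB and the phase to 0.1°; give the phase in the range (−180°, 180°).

ω = 100: 28.4 dB, -23.2°; ω = 233: 26.6 dB, -13.5°

Substitute s = j100:
Numerator: 20(j100) + 2000 = 2000 + j2000
Denominator: (j100) + 40 = 40 + j100
|N| = √(2000² + 2000²) ≈ 2828.4, ∠N ≈ 45.00°
|D| = √(40² + 100²) ≈ 107.7, ∠D ≈ 68.20°
|G| = 2828.4 / 107.7 ≈ 26.262
Gain = 20 log₁₀(26.262) ≈ 28.39 dB
∠G = 45.00° − 68.20° = -23.20°

Substitute s = j233:
Numerator: 20(j233) + 2000 = 2000 + j4660
Denominator: (j233) + 40 = 40 + j233
|N| = √(2000² + 4660²) ≈ 5071.1, ∠N ≈ 66.77°
|D| = √(40² + 233²) ≈ 236.41, ∠D ≈ 80.26°
|G| = 5071.1 / 236.41 ≈ 21.45
Gain = 20 log₁₀(21.45) ≈ 26.63 dB
∠G = 66.77° − 80.26° = -13.49°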